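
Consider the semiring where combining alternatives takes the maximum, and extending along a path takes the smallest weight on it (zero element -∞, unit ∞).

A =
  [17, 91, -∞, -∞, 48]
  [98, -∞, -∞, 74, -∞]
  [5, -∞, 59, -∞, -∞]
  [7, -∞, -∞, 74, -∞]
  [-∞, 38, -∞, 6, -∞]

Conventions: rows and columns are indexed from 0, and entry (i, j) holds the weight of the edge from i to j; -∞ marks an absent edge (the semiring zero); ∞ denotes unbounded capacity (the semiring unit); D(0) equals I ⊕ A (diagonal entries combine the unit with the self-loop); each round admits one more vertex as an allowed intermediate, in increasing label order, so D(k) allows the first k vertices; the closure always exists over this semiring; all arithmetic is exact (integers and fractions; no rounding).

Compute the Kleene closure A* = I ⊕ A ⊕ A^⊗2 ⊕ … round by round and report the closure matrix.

D(0):
  [∞, 91, -∞, -∞, 48]
  [98, ∞, -∞, 74, -∞]
  [5, -∞, ∞, -∞, -∞]
  [7, -∞, -∞, ∞, -∞]
  [-∞, 38, -∞, 6, ∞]
D(1):
  [∞, 91, -∞, -∞, 48]
  [98, ∞, -∞, 74, 48]
  [5, 5, ∞, -∞, 5]
  [7, 7, -∞, ∞, 7]
  [-∞, 38, -∞, 6, ∞]
D(2):
  [∞, 91, -∞, 74, 48]
  [98, ∞, -∞, 74, 48]
  [5, 5, ∞, 5, 5]
  [7, 7, -∞, ∞, 7]
  [38, 38, -∞, 38, ∞]
D(3):
  [∞, 91, -∞, 74, 48]
  [98, ∞, -∞, 74, 48]
  [5, 5, ∞, 5, 5]
  [7, 7, -∞, ∞, 7]
  [38, 38, -∞, 38, ∞]
D(4):
  [∞, 91, -∞, 74, 48]
  [98, ∞, -∞, 74, 48]
  [5, 5, ∞, 5, 5]
  [7, 7, -∞, ∞, 7]
  [38, 38, -∞, 38, ∞]
D(5):
  [∞, 91, -∞, 74, 48]
  [98, ∞, -∞, 74, 48]
  [5, 5, ∞, 5, 5]
  [7, 7, -∞, ∞, 7]
  [38, 38, -∞, 38, ∞]
Answer: A* = [[∞, 91, -∞, 74, 48], [98, ∞, -∞, 74, 48], [5, 5, ∞, 5, 5], [7, 7, -∞, ∞, 7], [38, 38, -∞, 38, ∞]]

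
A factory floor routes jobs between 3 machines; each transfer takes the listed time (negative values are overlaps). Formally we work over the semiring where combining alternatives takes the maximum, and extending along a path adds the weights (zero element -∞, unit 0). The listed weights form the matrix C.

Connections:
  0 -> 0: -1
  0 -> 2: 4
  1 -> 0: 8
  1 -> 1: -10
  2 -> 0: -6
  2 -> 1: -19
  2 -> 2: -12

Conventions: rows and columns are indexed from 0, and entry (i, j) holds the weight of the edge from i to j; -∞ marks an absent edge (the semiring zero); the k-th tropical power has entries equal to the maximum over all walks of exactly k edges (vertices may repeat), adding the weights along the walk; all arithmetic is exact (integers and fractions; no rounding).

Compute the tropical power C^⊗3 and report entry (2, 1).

C^⊗2:
  [-2, -15, 3]
  [7, -20, 12]
  [-7, -29, -2]
C^⊗3:
  [-3, -16, 2]
  [6, -7, 11]
  [-8, -21, -3]
Key observation: the optimum is the walk 2->0->2->1, with weight (-6) + 4 + (-19) = -21.
Optimal value attained by: walk 2->0->2->1.
Answer: (C^⊗3)[2][1] = -21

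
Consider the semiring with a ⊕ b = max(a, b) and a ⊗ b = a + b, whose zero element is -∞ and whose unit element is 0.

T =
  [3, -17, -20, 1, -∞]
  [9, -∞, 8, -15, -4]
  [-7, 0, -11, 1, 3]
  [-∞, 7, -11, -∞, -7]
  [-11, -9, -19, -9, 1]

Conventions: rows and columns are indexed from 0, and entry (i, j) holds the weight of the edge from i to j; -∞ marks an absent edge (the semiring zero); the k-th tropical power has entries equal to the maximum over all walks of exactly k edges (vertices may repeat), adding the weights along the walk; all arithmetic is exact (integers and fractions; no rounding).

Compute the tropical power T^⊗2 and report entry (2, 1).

T^⊗2:
  [6, 8, -9, 4, -6]
  [12, 8, -3, 10, 11]
  [9, 8, 8, -6, 4]
  [16, -11, 15, -8, 3]
  [0, -2, -1, -8, 2]
Key observation: the optimum is the walk 2->3->1, with weight 1 + 7 = 8.
Optimal value attained by: walk 2->3->1.
Answer: (T^⊗2)[2][1] = 8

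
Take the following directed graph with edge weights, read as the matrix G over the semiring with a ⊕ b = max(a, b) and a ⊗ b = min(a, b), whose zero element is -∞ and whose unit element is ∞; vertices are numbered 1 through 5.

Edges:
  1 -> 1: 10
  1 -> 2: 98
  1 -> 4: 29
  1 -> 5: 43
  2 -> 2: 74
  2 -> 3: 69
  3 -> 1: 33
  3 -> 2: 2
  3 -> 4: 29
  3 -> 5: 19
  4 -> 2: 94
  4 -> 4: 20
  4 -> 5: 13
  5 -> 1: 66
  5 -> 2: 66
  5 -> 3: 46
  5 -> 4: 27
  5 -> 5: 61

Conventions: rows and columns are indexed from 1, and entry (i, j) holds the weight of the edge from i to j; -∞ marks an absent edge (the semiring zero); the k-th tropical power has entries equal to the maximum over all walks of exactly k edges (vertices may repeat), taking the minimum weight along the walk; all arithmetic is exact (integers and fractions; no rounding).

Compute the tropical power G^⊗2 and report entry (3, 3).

G^⊗2:
  [43, 74, 69, 27, 43]
  [33, 74, 69, 29, 19]
  [19, 33, 19, 29, 33]
  [13, 74, 69, 20, 13]
  [61, 66, 66, 29, 61]
Key observation: the optimum is the walk 3->5->3, with weight 19 min 46 = 19.
Optimal value attained by: walk 3->5->3.
Answer: (G^⊗2)[3][3] = 19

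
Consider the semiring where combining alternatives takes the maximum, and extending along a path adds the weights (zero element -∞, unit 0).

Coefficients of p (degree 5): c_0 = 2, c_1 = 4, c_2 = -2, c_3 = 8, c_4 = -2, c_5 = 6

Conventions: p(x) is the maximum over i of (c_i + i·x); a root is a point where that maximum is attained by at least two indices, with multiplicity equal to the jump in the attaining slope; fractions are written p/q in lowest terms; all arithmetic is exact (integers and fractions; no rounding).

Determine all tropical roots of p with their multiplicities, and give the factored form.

hull edge (i=0, c=2) to (i=3, c=8): slope 2, span 3
hull edge (i=3, c=8) to (i=5, c=6): slope -1, span 2
Factored form: p(x) = 6 ⊗ (x ⊕ (-2)) ⊗ (x ⊕ (-2)) ⊗ (x ⊕ (-2)) ⊗ (x ⊕ 1) ⊗ (x ⊕ 1)
Answer: roots = -2 (mult 3), 1 (mult 2)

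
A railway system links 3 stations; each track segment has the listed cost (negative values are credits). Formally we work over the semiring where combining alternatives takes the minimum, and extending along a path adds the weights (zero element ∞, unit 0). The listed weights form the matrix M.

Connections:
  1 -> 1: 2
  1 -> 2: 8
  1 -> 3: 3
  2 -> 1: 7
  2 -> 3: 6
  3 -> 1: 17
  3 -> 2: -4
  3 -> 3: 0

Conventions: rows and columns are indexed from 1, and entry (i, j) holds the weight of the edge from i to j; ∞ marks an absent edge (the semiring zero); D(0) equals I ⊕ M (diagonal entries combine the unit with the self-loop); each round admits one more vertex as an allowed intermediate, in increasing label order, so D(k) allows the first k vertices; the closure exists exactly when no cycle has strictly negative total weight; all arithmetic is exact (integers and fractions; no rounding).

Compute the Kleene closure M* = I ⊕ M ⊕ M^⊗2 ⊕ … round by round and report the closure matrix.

D(0):
  [0, 8, 3]
  [7, 0, 6]
  [17, -4, 0]
D(1):
  [0, 8, 3]
  [7, 0, 6]
  [17, -4, 0]
D(2):
  [0, 8, 3]
  [7, 0, 6]
  [3, -4, 0]
D(3):
  [0, -1, 3]
  [7, 0, 6]
  [3, -4, 0]
Answer: M* = [[0, -1, 3], [7, 0, 6], [3, -4, 0]]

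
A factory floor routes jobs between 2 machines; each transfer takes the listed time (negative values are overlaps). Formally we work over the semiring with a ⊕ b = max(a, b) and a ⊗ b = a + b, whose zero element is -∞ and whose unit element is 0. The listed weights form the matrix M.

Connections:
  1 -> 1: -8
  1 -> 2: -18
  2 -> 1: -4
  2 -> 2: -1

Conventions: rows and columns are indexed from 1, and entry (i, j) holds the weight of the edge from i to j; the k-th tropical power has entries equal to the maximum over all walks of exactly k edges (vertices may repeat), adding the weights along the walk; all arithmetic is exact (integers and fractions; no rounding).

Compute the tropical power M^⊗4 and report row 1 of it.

M^⊗2:
  [-16, -19]
  [-5, -2]
M^⊗3:
  [-23, -20]
  [-6, -3]
M^⊗4:
  [-24, -21]
  [-7, -4]
Answer: row 1 of M^⊗4 = [-24, -21]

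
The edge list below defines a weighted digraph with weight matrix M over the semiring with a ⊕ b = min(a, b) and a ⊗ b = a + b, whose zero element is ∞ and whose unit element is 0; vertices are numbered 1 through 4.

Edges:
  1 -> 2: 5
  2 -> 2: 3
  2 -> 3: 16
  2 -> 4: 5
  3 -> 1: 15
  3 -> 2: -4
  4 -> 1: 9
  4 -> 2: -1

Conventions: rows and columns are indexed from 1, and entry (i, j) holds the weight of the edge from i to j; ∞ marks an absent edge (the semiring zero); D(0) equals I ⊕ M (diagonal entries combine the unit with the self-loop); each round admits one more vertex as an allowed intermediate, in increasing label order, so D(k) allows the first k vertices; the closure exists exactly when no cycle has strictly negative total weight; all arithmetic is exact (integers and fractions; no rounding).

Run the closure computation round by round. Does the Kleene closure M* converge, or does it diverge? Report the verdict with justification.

D(0):
  [0, 5, ∞, ∞]
  [∞, 0, 16, 5]
  [15, -4, 0, ∞]
  [9, -1, ∞, 0]
D(1):
  [0, 5, ∞, ∞]
  [∞, 0, 16, 5]
  [15, -4, 0, ∞]
  [9, -1, ∞, 0]
D(2):
  [0, 5, 21, 10]
  [∞, 0, 16, 5]
  [15, -4, 0, 1]
  [9, -1, 15, 0]
D(3):
  [0, 5, 21, 10]
  [31, 0, 16, 5]
  [15, -4, 0, 1]
  [9, -1, 15, 0]
D(4):
  [0, 5, 21, 10]
  [14, 0, 16, 5]
  [10, -4, 0, 1]
  [9, -1, 15, 0]
Key observation: every diagonal entry stays at the unit through all rounds, so no improving cycle exists.
Answer: CONVERGES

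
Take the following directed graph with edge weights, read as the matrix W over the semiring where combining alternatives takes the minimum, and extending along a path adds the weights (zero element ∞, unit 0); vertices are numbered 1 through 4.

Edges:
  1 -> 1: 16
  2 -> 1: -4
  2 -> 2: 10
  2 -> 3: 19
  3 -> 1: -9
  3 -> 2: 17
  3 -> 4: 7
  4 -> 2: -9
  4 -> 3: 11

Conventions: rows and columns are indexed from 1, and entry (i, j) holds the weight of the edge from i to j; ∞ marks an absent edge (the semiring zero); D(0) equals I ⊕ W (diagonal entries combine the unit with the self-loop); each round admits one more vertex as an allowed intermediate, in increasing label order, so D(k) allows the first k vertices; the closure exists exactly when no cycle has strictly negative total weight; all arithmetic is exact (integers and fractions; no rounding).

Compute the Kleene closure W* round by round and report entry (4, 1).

D(0):
  [0, ∞, ∞, ∞]
  [-4, 0, 19, ∞]
  [-9, 17, 0, 7]
  [∞, -9, 11, 0]
D(1):
  [0, ∞, ∞, ∞]
  [-4, 0, 19, ∞]
  [-9, 17, 0, 7]
  [∞, -9, 11, 0]
D(2):
  [0, ∞, ∞, ∞]
  [-4, 0, 19, ∞]
  [-9, 17, 0, 7]
  [-13, -9, 10, 0]
D(3):
  [0, ∞, ∞, ∞]
  [-4, 0, 19, 26]
  [-9, 17, 0, 7]
  [-13, -9, 10, 0]
D(4):
  [0, ∞, ∞, ∞]
  [-4, 0, 19, 26]
  [-9, -2, 0, 7]
  [-13, -9, 10, 0]
Answer: W*[4][1] = -13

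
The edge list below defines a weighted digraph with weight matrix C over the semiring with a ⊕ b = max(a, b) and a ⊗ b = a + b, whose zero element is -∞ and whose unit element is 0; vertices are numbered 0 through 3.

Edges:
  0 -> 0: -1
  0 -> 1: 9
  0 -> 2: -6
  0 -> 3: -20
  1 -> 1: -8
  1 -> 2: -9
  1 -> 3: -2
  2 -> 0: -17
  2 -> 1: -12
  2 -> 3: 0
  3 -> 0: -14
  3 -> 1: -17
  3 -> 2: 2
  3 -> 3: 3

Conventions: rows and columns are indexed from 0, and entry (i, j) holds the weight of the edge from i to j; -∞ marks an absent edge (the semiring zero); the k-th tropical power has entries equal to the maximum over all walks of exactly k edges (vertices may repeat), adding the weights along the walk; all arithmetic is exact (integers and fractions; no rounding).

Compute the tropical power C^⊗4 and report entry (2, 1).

C^⊗2:
  [-2, 8, 0, 7]
  [-16, -16, 0, 1]
  [-14, -8, 2, 3]
  [-11, -5, 5, 6]
C^⊗3:
  [-3, 7, 9, 10]
  [-13, -7, 3, 4]
  [-11, -5, 5, 6]
  [-8, -2, 8, 9]
C^⊗4:
  [-4, 6, 12, 13]
  [-10, -4, 6, 7]
  [-8, -2, 8, 9]
  [-5, 1, 11, 12]
Key observation: the optimum is the walk 2->3->3->0->1, with weight 0 + 3 + (-14) + 9 = -2.
Optimal value attained by: walk 2->3->3->0->1.
Answer: (C^⊗4)[2][1] = -2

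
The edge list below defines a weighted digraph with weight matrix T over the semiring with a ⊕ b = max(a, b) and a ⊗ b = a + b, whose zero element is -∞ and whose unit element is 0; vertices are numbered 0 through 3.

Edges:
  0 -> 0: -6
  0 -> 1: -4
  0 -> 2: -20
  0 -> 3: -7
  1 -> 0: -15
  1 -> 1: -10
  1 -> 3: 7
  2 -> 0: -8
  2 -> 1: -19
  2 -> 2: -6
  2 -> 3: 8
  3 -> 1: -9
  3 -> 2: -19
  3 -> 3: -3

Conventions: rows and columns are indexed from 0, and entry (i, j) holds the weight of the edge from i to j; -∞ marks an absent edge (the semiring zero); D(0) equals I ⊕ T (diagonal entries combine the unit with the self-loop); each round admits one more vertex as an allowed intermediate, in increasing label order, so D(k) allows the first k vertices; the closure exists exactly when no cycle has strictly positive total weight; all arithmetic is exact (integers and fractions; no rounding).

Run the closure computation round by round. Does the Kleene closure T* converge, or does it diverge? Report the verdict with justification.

D(0):
  [0, -4, -20, -7]
  [-15, 0, -∞, 7]
  [-8, -19, 0, 8]
  [-∞, -9, -19, 0]
D(1):
  [0, -4, -20, -7]
  [-15, 0, -35, 7]
  [-8, -12, 0, 8]
  [-∞, -9, -19, 0]
D(2):
  [0, -4, -20, 3]
  [-15, 0, -35, 7]
  [-8, -12, 0, 8]
  [-24, -9, -19, 0]
D(3):
  [0, -4, -20, 3]
  [-15, 0, -35, 7]
  [-8, -12, 0, 8]
  [-24, -9, -19, 0]
D(4):
  [0, -4, -16, 3]
  [-15, 0, -12, 7]
  [-8, -1, 0, 8]
  [-24, -9, -19, 0]
Key observation: every diagonal entry stays at the unit through all rounds, so no improving cycle exists.
Answer: CONVERGES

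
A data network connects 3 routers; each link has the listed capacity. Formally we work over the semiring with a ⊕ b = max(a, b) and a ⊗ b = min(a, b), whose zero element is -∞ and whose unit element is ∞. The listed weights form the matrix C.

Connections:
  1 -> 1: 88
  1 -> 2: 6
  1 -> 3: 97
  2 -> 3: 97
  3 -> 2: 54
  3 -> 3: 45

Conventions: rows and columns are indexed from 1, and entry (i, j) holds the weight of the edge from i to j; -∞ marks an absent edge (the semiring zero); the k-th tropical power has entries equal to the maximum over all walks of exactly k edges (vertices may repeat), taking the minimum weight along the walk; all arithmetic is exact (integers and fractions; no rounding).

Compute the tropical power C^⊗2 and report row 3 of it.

C^⊗2:
  [88, 54, 88]
  [-∞, 54, 45]
  [-∞, 45, 54]
Answer: row 3 of C^⊗2 = [-∞, 45, 54]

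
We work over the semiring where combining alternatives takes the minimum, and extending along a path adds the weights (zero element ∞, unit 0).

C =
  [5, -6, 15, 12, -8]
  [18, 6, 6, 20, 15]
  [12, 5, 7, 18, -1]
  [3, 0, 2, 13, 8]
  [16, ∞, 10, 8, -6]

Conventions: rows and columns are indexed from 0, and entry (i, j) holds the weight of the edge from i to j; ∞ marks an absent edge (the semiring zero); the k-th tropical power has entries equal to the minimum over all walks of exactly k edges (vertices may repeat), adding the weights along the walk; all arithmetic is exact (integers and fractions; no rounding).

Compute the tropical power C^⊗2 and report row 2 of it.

C^⊗2:
  [8, -1, 0, 0, -14]
  [18, 11, 12, 23, 5]
  [15, 6, 9, 7, -7]
  [8, -3, 6, 15, -5]
  [10, 8, 4, 2, -12]
Answer: row 2 of C^⊗2 = [15, 6, 9, 7, -7]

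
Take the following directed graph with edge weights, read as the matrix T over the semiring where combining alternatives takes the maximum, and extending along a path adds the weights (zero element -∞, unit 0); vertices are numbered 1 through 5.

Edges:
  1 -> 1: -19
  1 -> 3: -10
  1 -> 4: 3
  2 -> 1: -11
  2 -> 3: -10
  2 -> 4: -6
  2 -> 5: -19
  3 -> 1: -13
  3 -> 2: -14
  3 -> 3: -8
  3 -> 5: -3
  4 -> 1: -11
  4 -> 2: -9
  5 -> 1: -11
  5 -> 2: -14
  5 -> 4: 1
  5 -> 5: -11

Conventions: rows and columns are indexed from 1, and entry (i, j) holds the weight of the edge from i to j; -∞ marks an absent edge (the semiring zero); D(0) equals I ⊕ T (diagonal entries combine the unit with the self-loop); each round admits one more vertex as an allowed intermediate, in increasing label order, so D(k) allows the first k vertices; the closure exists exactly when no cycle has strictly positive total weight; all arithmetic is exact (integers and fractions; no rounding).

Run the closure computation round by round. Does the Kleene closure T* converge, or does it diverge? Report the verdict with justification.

D(0):
  [0, -∞, -10, 3, -∞]
  [-11, 0, -10, -6, -19]
  [-13, -14, 0, -∞, -3]
  [-11, -9, -∞, 0, -∞]
  [-11, -14, -∞, 1, 0]
D(1):
  [0, -∞, -10, 3, -∞]
  [-11, 0, -10, -6, -19]
  [-13, -14, 0, -10, -3]
  [-11, -9, -21, 0, -∞]
  [-11, -14, -21, 1, 0]
D(2):
  [0, -∞, -10, 3, -∞]
  [-11, 0, -10, -6, -19]
  [-13, -14, 0, -10, -3]
  [-11, -9, -19, 0, -28]
  [-11, -14, -21, 1, 0]
D(3):
  [0, -24, -10, 3, -13]
  [-11, 0, -10, -6, -13]
  [-13, -14, 0, -10, -3]
  [-11, -9, -19, 0, -22]
  [-11, -14, -21, 1, 0]
D(4):
  [0, -6, -10, 3, -13]
  [-11, 0, -10, -6, -13]
  [-13, -14, 0, -10, -3]
  [-11, -9, -19, 0, -22]
  [-10, -8, -18, 1, 0]
D(5):
  [0, -6, -10, 3, -13]
  [-11, 0, -10, -6, -13]
  [-13, -11, 0, -2, -3]
  [-11, -9, -19, 0, -22]
  [-10, -8, -18, 1, 0]
Key observation: every diagonal entry stays at the unit through all rounds, so no improving cycle exists.
Answer: CONVERGES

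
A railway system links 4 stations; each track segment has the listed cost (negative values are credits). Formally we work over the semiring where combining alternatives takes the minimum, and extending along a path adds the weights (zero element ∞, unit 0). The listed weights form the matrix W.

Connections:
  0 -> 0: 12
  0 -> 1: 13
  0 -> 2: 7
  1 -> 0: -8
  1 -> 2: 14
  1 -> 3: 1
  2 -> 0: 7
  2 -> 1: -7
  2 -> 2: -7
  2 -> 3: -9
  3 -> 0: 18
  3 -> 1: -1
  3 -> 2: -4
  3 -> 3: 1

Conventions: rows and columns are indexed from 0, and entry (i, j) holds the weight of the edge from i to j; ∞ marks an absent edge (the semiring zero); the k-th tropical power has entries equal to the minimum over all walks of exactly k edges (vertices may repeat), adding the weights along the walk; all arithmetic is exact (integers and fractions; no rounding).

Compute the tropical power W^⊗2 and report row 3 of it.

W^⊗2:
  [5, 0, 0, -2]
  [4, 0, -3, 2]
  [-15, -14, -14, -16]
  [-9, -11, -11, -13]
Answer: row 3 of W^⊗2 = [-9, -11, -11, -13]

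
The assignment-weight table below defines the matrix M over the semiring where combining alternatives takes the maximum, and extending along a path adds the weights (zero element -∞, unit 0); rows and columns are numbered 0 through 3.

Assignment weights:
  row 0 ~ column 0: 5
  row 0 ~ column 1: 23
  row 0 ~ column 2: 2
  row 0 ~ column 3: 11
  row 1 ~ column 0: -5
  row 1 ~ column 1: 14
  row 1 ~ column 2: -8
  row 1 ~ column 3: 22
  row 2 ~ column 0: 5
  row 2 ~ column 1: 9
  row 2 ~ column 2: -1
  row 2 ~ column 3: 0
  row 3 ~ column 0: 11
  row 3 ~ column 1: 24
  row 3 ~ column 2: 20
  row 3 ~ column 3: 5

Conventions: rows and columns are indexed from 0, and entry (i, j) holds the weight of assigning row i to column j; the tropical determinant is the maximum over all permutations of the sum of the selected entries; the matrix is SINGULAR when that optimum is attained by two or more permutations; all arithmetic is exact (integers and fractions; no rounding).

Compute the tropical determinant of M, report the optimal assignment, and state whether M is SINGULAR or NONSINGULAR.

σ = (0, 1, 2, 3): 5 + 14 + (-1) + 5 = 23
σ = (0, 1, 3, 2): 5 + 14 + 0 + 20 = 39
σ = (0, 2, 1, 3): 5 + (-8) + 9 + 5 = 11
σ = (0, 2, 3, 1): 5 + (-8) + 0 + 24 = 21
σ = (0, 3, 1, 2): 5 + 22 + 9 + 20 = 56
σ = (0, 3, 2, 1): 5 + 22 + (-1) + 24 = 50
σ = (1, 0, 2, 3): 23 + (-5) + (-1) + 5 = 22
σ = (1, 0, 3, 2): 23 + (-5) + 0 + 20 = 38
σ = (1, 2, 0, 3): 23 + (-8) + 5 + 5 = 25
σ = (1, 2, 3, 0): 23 + (-8) + 0 + 11 = 26
σ = (1, 3, 0, 2): 23 + 22 + 5 + 20 = 70
σ = (1, 3, 2, 0): 23 + 22 + (-1) + 11 = 55
σ = (2, 0, 1, 3): 2 + (-5) + 9 + 5 = 11
σ = (2, 0, 3, 1): 2 + (-5) + 0 + 24 = 21
σ = (2, 1, 0, 3): 2 + 14 + 5 + 5 = 26
σ = (2, 1, 3, 0): 2 + 14 + 0 + 11 = 27
σ = (2, 3, 0, 1): 2 + 22 + 5 + 24 = 53
σ = (2, 3, 1, 0): 2 + 22 + 9 + 11 = 44
σ = (3, 0, 1, 2): 11 + (-5) + 9 + 20 = 35
σ = (3, 0, 2, 1): 11 + (-5) + (-1) + 24 = 29
σ = (3, 1, 0, 2): 11 + 14 + 5 + 20 = 50
σ = (3, 1, 2, 0): 11 + 14 + (-1) + 11 = 35
σ = (3, 2, 0, 1): 11 + (-8) + 5 + 24 = 32
σ = (3, 2, 1, 0): 11 + (-8) + 9 + 11 = 23
Optimal value attained by: σ = (1, 3, 0, 2).
Answer: det⊕(M) = 70; verdict: NONSINGULAR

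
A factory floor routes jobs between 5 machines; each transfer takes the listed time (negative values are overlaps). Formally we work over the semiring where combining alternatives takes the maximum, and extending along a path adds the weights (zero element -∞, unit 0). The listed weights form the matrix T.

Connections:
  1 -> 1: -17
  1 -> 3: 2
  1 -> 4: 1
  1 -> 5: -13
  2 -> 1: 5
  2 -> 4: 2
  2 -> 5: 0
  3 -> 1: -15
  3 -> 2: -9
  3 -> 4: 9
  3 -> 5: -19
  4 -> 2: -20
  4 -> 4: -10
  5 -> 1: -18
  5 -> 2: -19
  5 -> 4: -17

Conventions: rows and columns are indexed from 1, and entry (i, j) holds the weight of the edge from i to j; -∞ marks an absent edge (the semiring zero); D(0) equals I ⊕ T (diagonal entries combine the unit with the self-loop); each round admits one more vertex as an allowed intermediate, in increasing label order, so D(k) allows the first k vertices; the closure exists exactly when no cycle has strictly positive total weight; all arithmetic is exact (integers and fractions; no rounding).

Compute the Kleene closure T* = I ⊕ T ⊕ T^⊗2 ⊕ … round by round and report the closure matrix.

D(0):
  [0, -∞, 2, 1, -13]
  [5, 0, -∞, 2, 0]
  [-15, -9, 0, 9, -19]
  [-∞, -20, -∞, 0, -∞]
  [-18, -19, -∞, -17, 0]
D(1):
  [0, -∞, 2, 1, -13]
  [5, 0, 7, 6, 0]
  [-15, -9, 0, 9, -19]
  [-∞, -20, -∞, 0, -∞]
  [-18, -19, -16, -17, 0]
D(2):
  [0, -∞, 2, 1, -13]
  [5, 0, 7, 6, 0]
  [-4, -9, 0, 9, -9]
  [-15, -20, -13, 0, -20]
  [-14, -19, -12, -13, 0]
D(3):
  [0, -7, 2, 11, -7]
  [5, 0, 7, 16, 0]
  [-4, -9, 0, 9, -9]
  [-15, -20, -13, 0, -20]
  [-14, -19, -12, -3, 0]
D(4):
  [0, -7, 2, 11, -7]
  [5, 0, 7, 16, 0]
  [-4, -9, 0, 9, -9]
  [-15, -20, -13, 0, -20]
  [-14, -19, -12, -3, 0]
D(5):
  [0, -7, 2, 11, -7]
  [5, 0, 7, 16, 0]
  [-4, -9, 0, 9, -9]
  [-15, -20, -13, 0, -20]
  [-14, -19, -12, -3, 0]
Answer: T* = [[0, -7, 2, 11, -7], [5, 0, 7, 16, 0], [-4, -9, 0, 9, -9], [-15, -20, -13, 0, -20], [-14, -19, -12, -3, 0]]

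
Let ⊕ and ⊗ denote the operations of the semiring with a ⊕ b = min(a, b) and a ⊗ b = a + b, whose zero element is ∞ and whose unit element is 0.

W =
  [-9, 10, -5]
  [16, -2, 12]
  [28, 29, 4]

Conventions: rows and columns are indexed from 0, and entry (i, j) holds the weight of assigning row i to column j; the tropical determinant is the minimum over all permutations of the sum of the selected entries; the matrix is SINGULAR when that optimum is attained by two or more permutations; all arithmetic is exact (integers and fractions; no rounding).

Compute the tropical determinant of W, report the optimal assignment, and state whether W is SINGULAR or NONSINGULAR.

σ = (0, 1, 2): (-9) + (-2) + 4 = -7
σ = (0, 2, 1): (-9) + 12 + 29 = 32
σ = (1, 0, 2): 10 + 16 + 4 = 30
σ = (1, 2, 0): 10 + 12 + 28 = 50
σ = (2, 0, 1): (-5) + 16 + 29 = 40
σ = (2, 1, 0): (-5) + (-2) + 28 = 21
Optimal value attained by: σ = (0, 1, 2).
Answer: det⊕(W) = -7; verdict: NONSINGULAR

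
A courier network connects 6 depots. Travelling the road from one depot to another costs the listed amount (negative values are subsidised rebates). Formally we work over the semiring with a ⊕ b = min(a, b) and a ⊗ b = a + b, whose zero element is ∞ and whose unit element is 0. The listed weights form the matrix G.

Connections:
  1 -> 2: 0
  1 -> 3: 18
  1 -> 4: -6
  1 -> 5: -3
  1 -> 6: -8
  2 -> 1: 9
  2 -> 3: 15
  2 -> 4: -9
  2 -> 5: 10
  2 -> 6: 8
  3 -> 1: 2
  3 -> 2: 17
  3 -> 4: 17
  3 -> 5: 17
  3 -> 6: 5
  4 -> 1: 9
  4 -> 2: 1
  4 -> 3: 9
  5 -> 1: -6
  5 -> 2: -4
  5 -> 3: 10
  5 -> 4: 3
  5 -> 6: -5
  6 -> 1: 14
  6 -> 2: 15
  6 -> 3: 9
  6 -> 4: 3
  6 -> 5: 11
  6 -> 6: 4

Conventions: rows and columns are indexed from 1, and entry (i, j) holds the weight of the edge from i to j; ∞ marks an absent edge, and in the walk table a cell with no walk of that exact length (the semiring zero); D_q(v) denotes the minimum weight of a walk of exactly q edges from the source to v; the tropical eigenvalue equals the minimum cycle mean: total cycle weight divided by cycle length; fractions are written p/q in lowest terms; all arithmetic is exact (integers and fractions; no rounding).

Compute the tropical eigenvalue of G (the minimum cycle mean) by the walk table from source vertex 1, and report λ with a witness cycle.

q=0: [0, ∞, ∞, ∞, ∞, ∞]
q=1: [∞, 0, 18, -6, -3, -8]
q=2: [-9, -7, 1, -9, 3, -8]
q=3: [-3, -9, 0, -16, -12, -17]
q=4: [-18, -16, -8, -18, -6, -17]
q=5: [-12, -18, -9, -25, -21, -26]
q=6: [-27, -25, -17, -27, -15, -26]
Optimal cycle mean attained by: cycle 1->5->1, total (-3) + (-6), length 2.
Answer: λ = -9/2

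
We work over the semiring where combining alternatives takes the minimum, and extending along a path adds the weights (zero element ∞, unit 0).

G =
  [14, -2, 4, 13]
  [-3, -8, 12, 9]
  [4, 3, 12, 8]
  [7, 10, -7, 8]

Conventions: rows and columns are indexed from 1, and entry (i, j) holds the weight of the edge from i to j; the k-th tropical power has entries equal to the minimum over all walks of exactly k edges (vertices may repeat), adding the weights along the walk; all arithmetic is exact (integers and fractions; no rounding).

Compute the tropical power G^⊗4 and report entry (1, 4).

G^⊗2:
  [-5, -10, 6, 7]
  [-11, -16, 1, 1]
  [0, -5, 1, 12]
  [-3, -4, 1, 1]
G^⊗3:
  [-13, -18, -1, -1]
  [-19, -24, -7, -7]
  [-8, -13, 4, 4]
  [-7, -12, -6, 5]
G^⊗4:
  [-21, -26, -9, -9]
  [-27, -32, -15, -15]
  [-16, -21, -4, -4]
  [-15, -20, -3, -3]
Key observation: the optimum is the walk 1->2->2->2->4, with weight (-2) + (-8) + (-8) + 9 = -9.
Optimal value attained by: walk 1->2->2->2->4.
Answer: (G^⊗4)[1][4] = -9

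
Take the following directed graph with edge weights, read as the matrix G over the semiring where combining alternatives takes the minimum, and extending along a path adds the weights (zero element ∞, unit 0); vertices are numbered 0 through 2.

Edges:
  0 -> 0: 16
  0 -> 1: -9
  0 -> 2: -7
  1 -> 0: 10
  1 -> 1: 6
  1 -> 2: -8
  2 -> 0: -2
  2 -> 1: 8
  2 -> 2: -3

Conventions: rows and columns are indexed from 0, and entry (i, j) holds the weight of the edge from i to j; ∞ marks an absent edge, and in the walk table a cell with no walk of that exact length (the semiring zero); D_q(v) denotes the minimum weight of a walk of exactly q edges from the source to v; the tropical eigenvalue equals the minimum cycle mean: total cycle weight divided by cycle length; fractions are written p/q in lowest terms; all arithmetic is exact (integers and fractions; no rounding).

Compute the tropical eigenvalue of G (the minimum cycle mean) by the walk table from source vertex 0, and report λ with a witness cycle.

q=0: [0, ∞, ∞]
q=1: [16, -9, -7]
q=2: [-9, -3, -17]
q=3: [-19, -18, -20]
Optimal cycle mean attained by: cycle 0->1->2->0, total (-9) + (-8) + (-2), length 3.
Answer: λ = -19/3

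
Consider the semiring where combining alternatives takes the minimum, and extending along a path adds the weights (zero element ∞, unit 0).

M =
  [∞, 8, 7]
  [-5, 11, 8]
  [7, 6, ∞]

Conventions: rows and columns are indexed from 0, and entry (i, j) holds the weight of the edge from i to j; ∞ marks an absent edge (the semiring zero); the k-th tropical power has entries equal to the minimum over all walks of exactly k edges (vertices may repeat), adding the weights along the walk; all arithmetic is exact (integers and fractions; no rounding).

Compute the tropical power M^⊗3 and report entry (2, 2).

M^⊗2:
  [3, 13, 16]
  [6, 3, 2]
  [1, 15, 14]
M^⊗3:
  [8, 11, 10]
  [-2, 8, 11]
  [10, 9, 8]
Key observation: the optimum is the walk 2->1->0->2, with weight 6 + (-5) + 7 = 8.
Optimal value attained by: walk 2->1->0->2.
Answer: (M^⊗3)[2][2] = 8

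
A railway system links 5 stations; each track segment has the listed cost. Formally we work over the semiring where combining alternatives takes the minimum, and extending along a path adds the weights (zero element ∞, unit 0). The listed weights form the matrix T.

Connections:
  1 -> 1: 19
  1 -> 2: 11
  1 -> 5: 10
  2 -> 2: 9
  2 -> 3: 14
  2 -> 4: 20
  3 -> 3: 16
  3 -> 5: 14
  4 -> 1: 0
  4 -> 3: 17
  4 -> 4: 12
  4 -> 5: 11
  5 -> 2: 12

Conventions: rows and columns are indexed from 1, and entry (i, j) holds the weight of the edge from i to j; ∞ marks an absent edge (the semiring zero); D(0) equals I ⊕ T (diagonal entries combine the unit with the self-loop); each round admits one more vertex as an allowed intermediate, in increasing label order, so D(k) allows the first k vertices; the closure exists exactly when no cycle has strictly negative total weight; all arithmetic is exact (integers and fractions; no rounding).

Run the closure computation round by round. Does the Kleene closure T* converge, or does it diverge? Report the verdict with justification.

D(0):
  [0, 11, ∞, ∞, 10]
  [∞, 0, 14, 20, ∞]
  [∞, ∞, 0, ∞, 14]
  [0, ∞, 17, 0, 11]
  [∞, 12, ∞, ∞, 0]
D(1):
  [0, 11, ∞, ∞, 10]
  [∞, 0, 14, 20, ∞]
  [∞, ∞, 0, ∞, 14]
  [0, 11, 17, 0, 10]
  [∞, 12, ∞, ∞, 0]
D(2):
  [0, 11, 25, 31, 10]
  [∞, 0, 14, 20, ∞]
  [∞, ∞, 0, ∞, 14]
  [0, 11, 17, 0, 10]
  [∞, 12, 26, 32, 0]
D(3):
  [0, 11, 25, 31, 10]
  [∞, 0, 14, 20, 28]
  [∞, ∞, 0, ∞, 14]
  [0, 11, 17, 0, 10]
  [∞, 12, 26, 32, 0]
D(4):
  [0, 11, 25, 31, 10]
  [20, 0, 14, 20, 28]
  [∞, ∞, 0, ∞, 14]
  [0, 11, 17, 0, 10]
  [32, 12, 26, 32, 0]
D(5):
  [0, 11, 25, 31, 10]
  [20, 0, 14, 20, 28]
  [46, 26, 0, 46, 14]
  [0, 11, 17, 0, 10]
  [32, 12, 26, 32, 0]
Key observation: every diagonal entry stays at the unit through all rounds, so no improving cycle exists.
Answer: CONVERGES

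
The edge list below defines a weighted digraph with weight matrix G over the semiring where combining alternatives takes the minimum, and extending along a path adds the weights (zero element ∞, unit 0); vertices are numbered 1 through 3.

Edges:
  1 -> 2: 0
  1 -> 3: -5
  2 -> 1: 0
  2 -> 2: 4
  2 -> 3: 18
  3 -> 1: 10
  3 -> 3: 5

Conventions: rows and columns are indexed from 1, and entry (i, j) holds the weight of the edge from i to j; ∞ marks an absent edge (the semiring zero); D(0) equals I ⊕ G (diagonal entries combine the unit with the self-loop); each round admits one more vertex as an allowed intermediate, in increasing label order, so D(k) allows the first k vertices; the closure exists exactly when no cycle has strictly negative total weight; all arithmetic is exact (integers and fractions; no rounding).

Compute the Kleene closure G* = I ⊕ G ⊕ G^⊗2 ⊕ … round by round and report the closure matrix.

D(0):
  [0, 0, -5]
  [0, 0, 18]
  [10, ∞, 0]
D(1):
  [0, 0, -5]
  [0, 0, -5]
  [10, 10, 0]
D(2):
  [0, 0, -5]
  [0, 0, -5]
  [10, 10, 0]
D(3):
  [0, 0, -5]
  [0, 0, -5]
  [10, 10, 0]
Answer: G* = [[0, 0, -5], [0, 0, -5], [10, 10, 0]]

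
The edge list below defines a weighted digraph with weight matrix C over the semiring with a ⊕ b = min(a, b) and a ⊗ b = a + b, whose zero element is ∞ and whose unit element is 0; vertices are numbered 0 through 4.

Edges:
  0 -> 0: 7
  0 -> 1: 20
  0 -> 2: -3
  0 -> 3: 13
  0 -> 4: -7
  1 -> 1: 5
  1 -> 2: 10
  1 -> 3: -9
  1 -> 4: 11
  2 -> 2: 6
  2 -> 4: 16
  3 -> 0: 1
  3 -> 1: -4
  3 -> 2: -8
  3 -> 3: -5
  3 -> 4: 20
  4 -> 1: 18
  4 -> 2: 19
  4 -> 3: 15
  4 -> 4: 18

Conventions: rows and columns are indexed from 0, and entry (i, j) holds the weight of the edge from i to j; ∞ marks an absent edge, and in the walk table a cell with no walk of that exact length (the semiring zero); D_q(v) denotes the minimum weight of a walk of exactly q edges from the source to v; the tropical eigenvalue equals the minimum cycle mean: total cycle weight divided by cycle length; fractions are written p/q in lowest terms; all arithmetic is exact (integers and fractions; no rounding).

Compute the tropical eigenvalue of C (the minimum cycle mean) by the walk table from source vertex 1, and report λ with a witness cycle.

q=0: [∞, 0, ∞, ∞, ∞]
q=1: [∞, 5, 10, -9, 11]
q=2: [-8, -13, -17, -14, 11]
q=3: [-13, -18, -22, -22, -15]
q=4: [-21, -26, -30, -27, -20]
q=5: [-26, -31, -35, -35, -28]
Optimal cycle mean attained by: cycle 1->3->1, total (-9) + (-4), length 2.
Answer: λ = -13/2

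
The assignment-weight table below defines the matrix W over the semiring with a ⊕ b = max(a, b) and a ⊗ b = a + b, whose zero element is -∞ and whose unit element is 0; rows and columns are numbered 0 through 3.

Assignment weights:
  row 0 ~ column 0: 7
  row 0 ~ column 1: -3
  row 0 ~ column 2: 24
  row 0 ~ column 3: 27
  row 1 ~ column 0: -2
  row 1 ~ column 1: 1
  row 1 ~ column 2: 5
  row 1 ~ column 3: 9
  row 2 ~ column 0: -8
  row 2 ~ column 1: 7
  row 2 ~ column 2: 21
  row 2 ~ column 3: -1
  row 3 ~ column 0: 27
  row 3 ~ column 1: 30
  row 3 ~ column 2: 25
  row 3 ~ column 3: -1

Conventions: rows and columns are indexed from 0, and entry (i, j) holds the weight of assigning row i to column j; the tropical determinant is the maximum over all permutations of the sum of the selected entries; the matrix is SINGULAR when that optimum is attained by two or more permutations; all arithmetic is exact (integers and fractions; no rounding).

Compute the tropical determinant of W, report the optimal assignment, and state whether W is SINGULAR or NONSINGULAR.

σ = (0, 1, 2, 3): 7 + 1 + 21 + (-1) = 28
σ = (0, 1, 3, 2): 7 + 1 + (-1) + 25 = 32
σ = (0, 2, 1, 3): 7 + 5 + 7 + (-1) = 18
σ = (0, 2, 3, 1): 7 + 5 + (-1) + 30 = 41
σ = (0, 3, 1, 2): 7 + 9 + 7 + 25 = 48
σ = (0, 3, 2, 1): 7 + 9 + 21 + 30 = 67
σ = (1, 0, 2, 3): (-3) + (-2) + 21 + (-1) = 15
σ = (1, 0, 3, 2): (-3) + (-2) + (-1) + 25 = 19
σ = (1, 2, 0, 3): (-3) + 5 + (-8) + (-1) = -7
σ = (1, 2, 3, 0): (-3) + 5 + (-1) + 27 = 28
σ = (1, 3, 0, 2): (-3) + 9 + (-8) + 25 = 23
σ = (1, 3, 2, 0): (-3) + 9 + 21 + 27 = 54
σ = (2, 0, 1, 3): 24 + (-2) + 7 + (-1) = 28
σ = (2, 0, 3, 1): 24 + (-2) + (-1) + 30 = 51
σ = (2, 1, 0, 3): 24 + 1 + (-8) + (-1) = 16
σ = (2, 1, 3, 0): 24 + 1 + (-1) + 27 = 51
σ = (2, 3, 0, 1): 24 + 9 + (-8) + 30 = 55
σ = (2, 3, 1, 0): 24 + 9 + 7 + 27 = 67
σ = (3, 0, 1, 2): 27 + (-2) + 7 + 25 = 57
σ = (3, 0, 2, 1): 27 + (-2) + 21 + 30 = 76
σ = (3, 1, 0, 2): 27 + 1 + (-8) + 25 = 45
σ = (3, 1, 2, 0): 27 + 1 + 21 + 27 = 76
σ = (3, 2, 0, 1): 27 + 5 + (-8) + 30 = 54
σ = (3, 2, 1, 0): 27 + 5 + 7 + 27 = 66
Optimal value attained by: σ = (3, 0, 2, 1).
Answer: det⊕(W) = 76; verdict: SINGULAR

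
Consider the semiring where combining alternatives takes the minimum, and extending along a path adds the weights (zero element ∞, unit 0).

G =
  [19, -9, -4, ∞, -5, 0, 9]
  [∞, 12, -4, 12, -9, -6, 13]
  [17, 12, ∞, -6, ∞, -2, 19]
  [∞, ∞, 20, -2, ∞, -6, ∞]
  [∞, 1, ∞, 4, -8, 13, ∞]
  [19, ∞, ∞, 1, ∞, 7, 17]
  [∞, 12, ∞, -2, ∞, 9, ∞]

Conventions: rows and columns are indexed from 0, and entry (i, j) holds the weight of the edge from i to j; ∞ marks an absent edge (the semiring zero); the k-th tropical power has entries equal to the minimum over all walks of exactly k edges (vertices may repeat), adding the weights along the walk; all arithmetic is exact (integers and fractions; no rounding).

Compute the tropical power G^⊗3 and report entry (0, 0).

G^⊗2:
  [13, -4, -13, -10, -18, -15, 4]
  [13, -8, 8, -10, -17, -6, 11]
  [17, 8, 8, -8, 3, -12, 15]
  [13, 32, 18, -5, ∞, -8, 11]
  [32, -7, -3, -4, -16, -5, 14]
  [26, 10, 15, -1, 14, -5, 24]
  [28, 24, 8, -4, 3, -8, 25]
G^⊗3:
  [4, -17, -8, -19, -26, -16, 2]
  [13, -16, -12, -13, -25, -16, 5]
  [7, 4, 4, -11, -5, -14, 5]
  [11, 4, 9, -7, 8, -11, 9]
  [14, -15, -11, -12, -24, -13, 6]
  [14, 15, 6, -4, 1, -7, 12]
  [11, 4, 16, -7, -5, -10, 9]
Key observation: the optimum is the walk 0->1->2->0, with weight (-9) + (-4) + 17 = 4.
Optimal value attained by: walk 0->1->2->0.
Answer: (G^⊗3)[0][0] = 4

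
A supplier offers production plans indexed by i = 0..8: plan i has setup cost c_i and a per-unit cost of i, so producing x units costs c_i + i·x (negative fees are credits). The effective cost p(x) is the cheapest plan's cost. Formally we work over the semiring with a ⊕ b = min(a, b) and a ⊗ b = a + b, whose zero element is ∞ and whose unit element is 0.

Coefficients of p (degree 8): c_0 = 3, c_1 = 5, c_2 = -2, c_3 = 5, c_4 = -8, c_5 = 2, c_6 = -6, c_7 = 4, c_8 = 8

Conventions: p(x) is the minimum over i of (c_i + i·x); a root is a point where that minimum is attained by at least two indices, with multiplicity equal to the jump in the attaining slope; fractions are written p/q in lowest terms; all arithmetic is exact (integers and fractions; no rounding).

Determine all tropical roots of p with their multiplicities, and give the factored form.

hull edge (i=0, c=3) to (i=4, c=-8): slope -11/4, span 4
hull edge (i=4, c=-8) to (i=6, c=-6): slope 1, span 2
hull edge (i=6, c=-6) to (i=8, c=8): slope 7, span 2
Factored form: p(x) = 8 ⊗ (x ⊕ (-7)) ⊗ (x ⊕ (-7)) ⊗ (x ⊕ (-1)) ⊗ (x ⊕ (-1)) ⊗ (x ⊕ 11/4) ⊗ (x ⊕ 11/4) ⊗ (x ⊕ 11/4) ⊗ (x ⊕ 11/4)
Answer: roots = -7 (mult 2), -1 (mult 2), 11/4 (mult 4)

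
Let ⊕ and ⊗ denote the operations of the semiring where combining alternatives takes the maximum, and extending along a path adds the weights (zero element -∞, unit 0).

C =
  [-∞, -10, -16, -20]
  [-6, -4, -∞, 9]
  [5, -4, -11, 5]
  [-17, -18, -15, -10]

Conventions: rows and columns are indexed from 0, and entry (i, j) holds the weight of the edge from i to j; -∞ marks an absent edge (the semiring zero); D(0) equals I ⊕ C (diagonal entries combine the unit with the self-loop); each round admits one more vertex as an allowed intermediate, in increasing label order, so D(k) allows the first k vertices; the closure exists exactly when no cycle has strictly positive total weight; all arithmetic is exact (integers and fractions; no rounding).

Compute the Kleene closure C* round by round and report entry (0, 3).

D(0):
  [0, -10, -16, -20]
  [-6, 0, -∞, 9]
  [5, -4, 0, 5]
  [-17, -18, -15, 0]
D(1):
  [0, -10, -16, -20]
  [-6, 0, -22, 9]
  [5, -4, 0, 5]
  [-17, -18, -15, 0]
D(2):
  [0, -10, -16, -1]
  [-6, 0, -22, 9]
  [5, -4, 0, 5]
  [-17, -18, -15, 0]
D(3):
  [0, -10, -16, -1]
  [-6, 0, -22, 9]
  [5, -4, 0, 5]
  [-10, -18, -15, 0]
D(4):
  [0, -10, -16, -1]
  [-1, 0, -6, 9]
  [5, -4, 0, 5]
  [-10, -18, -15, 0]
Answer: C*[0][3] = -1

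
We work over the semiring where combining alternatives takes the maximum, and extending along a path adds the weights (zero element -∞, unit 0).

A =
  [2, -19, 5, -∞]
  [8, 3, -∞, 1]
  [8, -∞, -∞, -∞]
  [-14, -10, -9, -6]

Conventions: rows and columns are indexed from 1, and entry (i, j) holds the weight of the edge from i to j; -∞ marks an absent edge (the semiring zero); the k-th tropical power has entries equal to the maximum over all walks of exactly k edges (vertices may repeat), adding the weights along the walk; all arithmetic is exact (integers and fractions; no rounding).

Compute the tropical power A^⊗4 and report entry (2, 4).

A^⊗2:
  [13, -16, 7, -18]
  [11, 6, 13, 4]
  [10, -11, 13, -∞]
  [-1, -7, -9, -9]
A^⊗3:
  [15, -6, 18, -15]
  [21, 9, 16, 7]
  [21, -8, 15, -10]
  [1, -4, 4, -6]
A^⊗4:
  [26, -3, 20, -5]
  [24, 12, 26, 10]
  [23, 2, 26, -7]
  [12, -1, 6, -3]
Key observation: the optimum is the walk 2->2->2->2->4, with weight 3 + 3 + 3 + 1 = 10.
Optimal value attained by: walk 2->2->2->2->4.
Answer: (A^⊗4)[2][4] = 10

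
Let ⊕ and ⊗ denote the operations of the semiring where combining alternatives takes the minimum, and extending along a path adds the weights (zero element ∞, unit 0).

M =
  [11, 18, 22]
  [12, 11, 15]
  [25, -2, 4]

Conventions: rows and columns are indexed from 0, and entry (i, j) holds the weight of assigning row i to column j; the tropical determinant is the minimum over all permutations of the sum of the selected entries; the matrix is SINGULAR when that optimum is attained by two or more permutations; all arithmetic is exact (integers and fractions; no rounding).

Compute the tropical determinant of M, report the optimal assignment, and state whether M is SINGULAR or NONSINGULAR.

σ = (0, 1, 2): 11 + 11 + 4 = 26
σ = (0, 2, 1): 11 + 15 + (-2) = 24
σ = (1, 0, 2): 18 + 12 + 4 = 34
σ = (1, 2, 0): 18 + 15 + 25 = 58
σ = (2, 0, 1): 22 + 12 + (-2) = 32
σ = (2, 1, 0): 22 + 11 + 25 = 58
Optimal value attained by: σ = (0, 2, 1).
Answer: det⊕(M) = 24; verdict: NONSINGULAR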